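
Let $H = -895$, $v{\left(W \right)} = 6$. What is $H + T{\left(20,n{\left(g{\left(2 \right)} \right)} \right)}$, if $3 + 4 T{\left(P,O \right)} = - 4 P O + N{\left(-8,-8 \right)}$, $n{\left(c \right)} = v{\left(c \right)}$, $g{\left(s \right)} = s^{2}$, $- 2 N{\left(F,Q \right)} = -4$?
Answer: $- \frac{4061}{4} \approx -1015.3$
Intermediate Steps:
$N{\left(F,Q \right)} = 2$ ($N{\left(F,Q \right)} = \left(- \frac{1}{2}\right) \left(-4\right) = 2$)
$n{\left(c \right)} = 6$
$T{\left(P,O \right)} = - \frac{1}{4} - O P$ ($T{\left(P,O \right)} = - \frac{3}{4} + \frac{- 4 P O + 2}{4} = - \frac{3}{4} + \frac{- 4 O P + 2}{4} = - \frac{3}{4} + \frac{2 - 4 O P}{4} = - \frac{3}{4} - \left(- \frac{1}{2} + O P\right) = - \frac{1}{4} - O P$)
$H + T{\left(20,n{\left(g{\left(2 \right)} \right)} \right)} = -895 - \left(\frac{1}{4} + 6 \cdot 20\right) = -895 - \frac{481}{4} = - \frac{4061}{4}$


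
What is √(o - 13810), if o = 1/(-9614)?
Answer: 3*I*√141827160486/9614 ≈ 117.52*I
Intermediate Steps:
o = -1/9614 ≈ -0.00010401
√(o - 13810) = √(-1/9614 - 13810) = √(-132769341/9614) = 3*I*√141827160486/9614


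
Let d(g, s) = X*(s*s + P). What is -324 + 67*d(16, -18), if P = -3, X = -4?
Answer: -86352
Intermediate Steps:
d(g, s) = 12 - 4*s² (d(g, s) = -4*(s*s - 3) = -4*(s² - 3) = -4*(-3 + s²) = 12 - 4*s²)
-324 + 67*d(16, -18) = -324 + 67*(12 - 4*(-18)²) = -324 + 67*(12 - 4*324) = -324 + 67*(12 - 1296) = -324 + 67*(-1284) = -324 - 86028 = -86352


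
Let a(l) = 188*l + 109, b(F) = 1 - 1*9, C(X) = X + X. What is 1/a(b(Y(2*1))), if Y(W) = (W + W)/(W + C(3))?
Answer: -1/1395 ≈ -0.00071685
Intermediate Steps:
C(X) = 2*X
Y(W) = 2*W/(6 + W) (Y(W) = (W + W)/(W + 2*3) = (2*W)/(W + 6) = (2*W)/(6 + W) = 2*W/(6 + W))
b(F) = -8 (b(F) = 1 - 9 = -8)
a(l) = 109 + 188*l
1/a(b(Y(2*1))) = 1/(109 + 188*(-8)) = 1/(109 - 1504) = 1/(-1395) = -1/1395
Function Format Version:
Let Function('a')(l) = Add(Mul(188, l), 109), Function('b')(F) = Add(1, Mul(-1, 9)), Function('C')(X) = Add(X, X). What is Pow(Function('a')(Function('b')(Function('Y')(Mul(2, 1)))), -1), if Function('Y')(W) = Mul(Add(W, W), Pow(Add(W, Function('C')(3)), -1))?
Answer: Rational(-1, 1395) ≈ -0.00071685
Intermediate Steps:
Function('C')(X) = Mul(2, X)
Function('Y')(W) = Mul(2, W, Pow(Add(6, W), -1)) (Function('Y')(W) = Mul(Add(W, W), Pow(Add(W, Mul(2, 3)), -1)) = Mul(Mul(2, W), Pow(Add(W, 6), -1)) = Mul(Mul(2, W), Pow(Add(6, W), -1)) = Mul(2, W, Pow(Add(6, W), -1)))
Function('b')(F) = -8 (Function('b')(F) = Add(1, -9) = -8)
Function('a')(l) = Add(109, Mul(188, l))
Pow(Function('a')(Function('b')(Function('Y')(Mul(2, 1)))), -1) = Pow(Add(109, Mul(188, -8)), -1) = Pow(Add(109, -1504), -1) = Pow(-1395, -1) = Rational(-1, 1395)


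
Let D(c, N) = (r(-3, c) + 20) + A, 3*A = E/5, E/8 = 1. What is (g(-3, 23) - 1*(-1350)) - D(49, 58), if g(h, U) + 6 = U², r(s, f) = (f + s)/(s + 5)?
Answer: 27442/15 ≈ 1829.5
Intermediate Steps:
E = 8 (E = 8*1 = 8)
A = 8/15 (A = (8/5)/3 = (8*(⅕))/3 = (⅓)*(8/5) = 8/15 ≈ 0.53333)
r(s, f) = (f + s)/(5 + s)
g(h, U) = -6 + U²
D(c, N) = 571/30 + c/2 (D(c, N) = ((c - 3)/(5 - 3) + 20) + 8/15 = ((-3 + c)/2 + 20) + 8/15 = ((-3/2 + c/2) + 20) + 8/15 = (37/2 + c/2) + 8/15 = 571/30 + c/2)
(g(-3, 23) - 1*(-1350)) - D(49, 58) = ((-6 + 23²) - 1*(-1350)) - (571/30 + (½)*49) = ((-6 + 529) + 1350) - (571/30 + 49/2) = (523 + 1350) - 1*653/15 = 1873 - 653/15 = 27442/15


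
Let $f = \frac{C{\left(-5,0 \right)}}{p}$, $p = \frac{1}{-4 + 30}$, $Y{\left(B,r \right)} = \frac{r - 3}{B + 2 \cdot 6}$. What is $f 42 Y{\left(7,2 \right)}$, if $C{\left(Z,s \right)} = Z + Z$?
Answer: $\frac{10920}{19} \approx 574.74$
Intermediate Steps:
$C{\left(Z,s \right)} = 2 Z$
$Y{\left(B,r \right)} = \frac{-3 + r}{12 + B}$ ($Y{\left(B,r \right)} = \frac{-3 + r}{B + 12} = \frac{-3 + r}{12 + B}$)
$p = \frac{1}{26} \approx 0.038462$
$f = -260$ ($f = 2 \left(-5\right) \frac{1}{\frac{1}{26}} = \left(-10\right) 26 = -260$)
$f 42 Y{\left(7,2 \right)} = \left(-260\right) 42 \frac{-3 + 2}{12 + 7} = - 10920 \cdot \frac{1}{19} \left(-1\right) = \left(-10920\right) \left(- \frac{1}{19}\right) = \frac{10920}{19}$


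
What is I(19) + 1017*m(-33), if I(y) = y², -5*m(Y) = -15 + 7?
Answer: 9941/5 ≈ 1988.2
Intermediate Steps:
m(Y) = 8/5 (m(Y) = -(-15 + 7)/5 = -⅕*(-8) = 8/5)
I(19) + 1017*m(-33) = 19² + 1017*(8/5) = 361 + 8136/5 = 9941/5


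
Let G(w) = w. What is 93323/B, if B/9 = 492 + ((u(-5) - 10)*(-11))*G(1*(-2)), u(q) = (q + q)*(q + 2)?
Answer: 93323/8388 ≈ 11.126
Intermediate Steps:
u(q) = 2*q*(2 + q) (u(q) = (2*q)*(2 + q) = 2*q*(2 + q))
B = 8388 (B = 9*(492 + ((2*(-5)*(2 - 5) - 10)*(-11))*(1*(-2))) = 9*(492 + ((2*(-5)*(-3) - 10)*(-11))*(-2)) = 9*(492 + ((30 - 10)*(-11))*(-2)) = 9*(492 + (20*(-11))*(-2)) = 9*(492 - 220*(-2)) = 9*(492 + 440) = 9*932 = 8388)
93323/B = 93323/8388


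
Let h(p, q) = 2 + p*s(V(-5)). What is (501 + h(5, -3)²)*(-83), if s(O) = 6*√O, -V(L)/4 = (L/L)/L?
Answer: -101675 - 3984*√5 ≈ -1.1058e+5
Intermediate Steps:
V(L) = -4/L (V(L) = -4*L/L/L = -4/L)
h(p, q) = 2 + 12*p*√5/5 (h(p, q) = 2 + p*(6*√(-4/(-5))) = 2 + p*(6*√(-4*(-⅕))) = 2 + p*(6*√(⅘)) = 2 + p*(6*(2*√5/5)) = 2 + p*(12*√5/5) = 2 + 12*p*√5/5)
(501 + h(5, -3)²)*(-83) = (501 + (2 + (12/5)*5*√5)²)*(-83) = (501 + (2 + 12*√5)²)*(-83) = -41583 - 83*(2 + 12*√5)²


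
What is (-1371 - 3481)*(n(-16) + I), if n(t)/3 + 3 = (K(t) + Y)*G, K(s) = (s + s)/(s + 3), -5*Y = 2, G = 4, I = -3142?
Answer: 985960364/65 ≈ 1.5169e+7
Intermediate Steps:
Y = -⅖ (Y = -⅕*2 = -⅖ ≈ -0.40000)
K(s) = 2*s/(3 + s) (K(s) = (2*s)/(3 + s) = 2*s/(3 + s))
n(t) = -69/5 + 24*t/(3 + t) (n(t) = -9 + 3*((2*t/(3 + t) - ⅖)*4) = -9 + 3*((-⅖ + 2*t/(3 + t))*4) = -9 + 3*(-8/5 + 8*t/(3 + t)) = -9 + (-24/5 + 24*t/(3 + t)) = -69/5 + 24*t/(3 + t))
(-1371 - 3481)*(n(-16) + I) = (-1371 - 3481)*(3*(-69 + 17*(-16))/(5*(3 - 16)) - 3142) = -4852*((⅗)*(-69 - 272)/(-13) - 3142) = -4852*((⅗)*(-1/13)*(-341) - 3142) = -4852*(1023/65 - 3142) = -4852*(-203207/65) = 985960364/65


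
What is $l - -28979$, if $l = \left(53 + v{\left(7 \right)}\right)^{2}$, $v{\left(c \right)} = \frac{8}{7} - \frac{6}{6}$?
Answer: $\frac{1558355}{49} \approx 31803.0$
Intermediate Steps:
$v{\left(c \right)} = \frac{1}{7}$ ($v{\left(c \right)} = 8 \cdot \frac{1}{7} - 1 = \frac{8}{7} - 1 = \frac{1}{7}$)
$l = \frac{138384}{49}$ ($l = \left(53 + \frac{1}{7}\right)^{2} = \left(\frac{372}{7}\right)^{2} = \frac{138384}{49} \approx 2824.2$)
$l - -28979 = \frac{138384}{49} - -28979 = \frac{138384}{49} + \left(-281 + 29260\right) = \frac{138384}{49} + 28979 = \frac{1558355}{49}$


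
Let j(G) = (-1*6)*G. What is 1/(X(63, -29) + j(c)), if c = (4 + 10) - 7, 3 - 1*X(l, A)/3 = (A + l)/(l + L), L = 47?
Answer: -55/1866 ≈ -0.029475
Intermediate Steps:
X(l, A) = 9 - 3*(A + l)/(47 + l) (X(l, A) = 9 - 3*(A + l)/(l + 47) = 9 - 3*(A + l)/(47 + l))
c = 7 (c = 14 - 7 = 7)
j(G) = -6*G
1/(X(63, -29) + j(c)) = 1/(3*(141 - 1*(-29) + 2*63)/(47 + 63) - 6*7) = 1/(3*(141 + 29 + 126)/110 - 42) = 1/(3*(1/110)*296 - 42) = 1/(444/55 - 42) = 1/(-1866/55) = -55/1866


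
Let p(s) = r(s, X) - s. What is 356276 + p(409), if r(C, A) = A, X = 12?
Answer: 355879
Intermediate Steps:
p(s) = 12 - s
356276 + p(409) = 356276 + (12 - 1*409) = 356276 + (12 - 409) = 356276 - 397 = 355879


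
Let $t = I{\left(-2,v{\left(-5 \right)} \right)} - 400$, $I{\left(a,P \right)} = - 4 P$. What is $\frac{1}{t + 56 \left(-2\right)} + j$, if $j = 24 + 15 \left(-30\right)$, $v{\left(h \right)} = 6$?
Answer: $- \frac{228337}{536} \approx -426.0$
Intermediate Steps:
$t = -424$ ($t = \left(-4\right) 6 - 400 = -24 - 400 = -424$)
$j = -426$ ($j = 24 - 450 = -426$)
$\frac{1}{t + 56 \left(-2\right)} + j = \frac{1}{-424 + 56 \left(-2\right)} - 426 = \frac{1}{-424 - 112} - 426 = \frac{1}{-536} - 426 = - \frac{1}{536} - 426 = - \frac{228337}{536}$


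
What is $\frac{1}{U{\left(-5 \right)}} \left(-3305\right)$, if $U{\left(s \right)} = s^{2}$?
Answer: $- \frac{661}{5} \approx -132.2$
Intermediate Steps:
$\frac{1}{U{\left(-5 \right)}} \left(-3305\right) = \frac{1}{\left(-5\right)^{2}} \left(-3305\right) = \frac{1}{25} \left(-3305\right) = - \frac{661}{5}$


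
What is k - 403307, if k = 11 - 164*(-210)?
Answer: -368856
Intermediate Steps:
k = 34451 (k = 11 + 34440 = 34451)
k - 403307 = 34451 - 403307 = -368856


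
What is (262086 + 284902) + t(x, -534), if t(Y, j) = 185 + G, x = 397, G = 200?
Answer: 547373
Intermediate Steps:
t(Y, j) = 385 (t(Y, j) = 185 + 200 = 385)
(262086 + 284902) + t(x, -534) = (262086 + 284902) + 385 = 546988 + 385 = 547373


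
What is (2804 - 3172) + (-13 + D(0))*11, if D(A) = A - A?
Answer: -511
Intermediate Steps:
D(A) = 0
(2804 - 3172) + (-13 + D(0))*11 = (2804 - 3172) + (-13 + 0)*11 = -368 - 13*11 = -368 - 143 = -511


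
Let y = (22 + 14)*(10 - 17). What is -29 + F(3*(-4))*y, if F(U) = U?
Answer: 2995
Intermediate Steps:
y = -252 (y = 36*(-7) = -252)
-29 + F(3*(-4))*y = -29 + (3*(-4))*(-252) = -29 - 12*(-252) = -29 + 3024 = 2995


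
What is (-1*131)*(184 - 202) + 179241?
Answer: 181599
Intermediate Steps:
(-1*131)*(184 - 202) + 179241 = -131*(-18) + 179241 = 2358 + 179241 = 181599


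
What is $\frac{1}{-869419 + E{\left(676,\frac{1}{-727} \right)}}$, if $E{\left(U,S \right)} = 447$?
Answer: $- \frac{1}{868972} \approx -1.1508 \cdot 10^{-6}$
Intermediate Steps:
$\frac{1}{-869419 + E{\left(676,\frac{1}{-727} \right)}} = \frac{1}{-869419 + 447} = \frac{1}{-868972} = - \frac{1}{868972}$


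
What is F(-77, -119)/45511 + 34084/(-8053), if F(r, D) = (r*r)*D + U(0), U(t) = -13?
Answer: -7233103816/366500083 ≈ -19.736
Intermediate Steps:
F(r, D) = -13 + D*r² (F(r, D) = (r*r)*D - 13 = r²*D - 13 = D*r² - 13 = -13 + D*r²)
F(-77, -119)/45511 + 34084/(-8053) = (-13 - 119*(-77)²)/45511 + 34084/(-8053) = (-13 - 119*5929)*(1/45511) + 34084*(-1/8053) = (-13 - 705551)*(1/45511) - 34084/8053 = -705564*1/45511 - 34084/8053 = -705564/45511 - 34084/8053 = -7233103816/366500083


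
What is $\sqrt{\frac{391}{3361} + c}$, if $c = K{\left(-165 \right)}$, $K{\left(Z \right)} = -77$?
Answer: $\frac{i \sqrt{868502566}}{3361} \approx 8.7683 i$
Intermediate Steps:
$c = -77$
$\sqrt{\frac{391}{3361} + c} = \sqrt{\frac{391}{3361} - 77} = \sqrt{- \frac{258406}{3361}} = \frac{i \sqrt{868502566}}{3361}$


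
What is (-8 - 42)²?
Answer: 2500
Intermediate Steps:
(-8 - 42)² = (-50)² = 2500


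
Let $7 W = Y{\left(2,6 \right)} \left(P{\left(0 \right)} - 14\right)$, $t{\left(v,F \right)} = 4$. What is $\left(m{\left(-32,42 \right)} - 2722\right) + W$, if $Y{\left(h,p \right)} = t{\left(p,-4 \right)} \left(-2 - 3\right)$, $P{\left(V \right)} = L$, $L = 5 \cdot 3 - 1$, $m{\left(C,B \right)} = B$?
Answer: $-2680$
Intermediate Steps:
$L = 14$ ($L = 15 - 1 = 14$)
$P{\left(V \right)} = 14$
$Y{\left(h,p \right)} = -20$ ($Y{\left(h,p \right)} = 4 \left(-2 - 3\right) = 4 \left(-5\right) = -20$)
$W = 0$ ($W = \frac{\left(-20\right) \left(14 - 14\right)}{7} = \frac{\left(-20\right) 0}{7} = \frac{1}{7} \cdot 0 = 0$)
$\left(m{\left(-32,42 \right)} - 2722\right) + W = \left(42 - 2722\right) + 0 = -2680 + 0 = -2680$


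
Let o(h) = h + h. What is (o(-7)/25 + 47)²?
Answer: 1347921/625 ≈ 2156.7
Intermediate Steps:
o(h) = 2*h
(o(-7)/25 + 47)² = ((2*(-7))/25 + 47)² = (-14*1/25 + 47)² = (-14/25 + 47)² = (1161/25)² = 1347921/625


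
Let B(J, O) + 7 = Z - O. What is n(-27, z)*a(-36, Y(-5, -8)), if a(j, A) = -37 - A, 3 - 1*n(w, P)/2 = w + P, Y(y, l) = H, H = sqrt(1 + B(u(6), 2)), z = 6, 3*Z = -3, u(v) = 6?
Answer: -1776 - 144*I ≈ -1776.0 - 144.0*I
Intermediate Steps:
Z = -1 (Z = (1/3)*(-3) = -1)
B(J, O) = -8 - O (B(J, O) = -7 + (-1 - O) = -8 - O)
H = 3*I (H = sqrt(1 + (-8 - 1*2)) = sqrt(1 + (-8 - 2)) = sqrt(1 - 10) = sqrt(-9) = 3*I ≈ 3.0*I)
Y(y, l) = 3*I
n(w, P) = 6 - 2*P - 2*w (n(w, P) = 6 - 2*(w + P) = 6 - 2*(P + w) = 6 + (-2*P - 2*w) = 6 - 2*P - 2*w)
n(-27, z)*a(-36, Y(-5, -8)) = (6 - 2*6 - 2*(-27))*(-37 - 3*I) = (6 - 12 + 54)*(-37 - 3*I) = 48*(-37 - 3*I) = -1776 - 144*I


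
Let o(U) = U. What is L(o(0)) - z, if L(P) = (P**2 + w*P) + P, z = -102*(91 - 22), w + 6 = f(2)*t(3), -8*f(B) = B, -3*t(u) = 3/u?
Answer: 7038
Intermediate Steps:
t(u) = -1/u
f(B) = -B/8
w = -71/12 (w = -6 + (-1/8*2)*(-1/3) = -6 - (-1)/(4*3) = -6 - 1/4*(-1/3) = -6 + 1/12 = -71/12 ≈ -5.9167)
z = -7038 (z = -102*69 = -7038)
L(P) = P**2 - 59*P/12 (L(P) = (P**2 - 71*P/12) + P = P**2 - 59*P/12)
L(o(0)) - z = (1/12)*0*(-59 + 12*0) - 1*(-7038) = (1/12)*0*(-59 + 0) + 7038 = (1/12)*0*(-59) + 7038 = 0 + 7038 = 7038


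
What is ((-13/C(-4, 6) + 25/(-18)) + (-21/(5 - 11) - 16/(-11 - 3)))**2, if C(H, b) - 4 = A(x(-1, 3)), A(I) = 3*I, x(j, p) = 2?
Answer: 1515361/396900 ≈ 3.8180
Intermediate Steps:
C(H, b) = 10 (C(H, b) = 4 + 3*2 = 4 + 6 = 10)
((-13/C(-4, 6) + 25/(-18)) + (-21/(5 - 11) - 16/(-11 - 3)))**2 = ((-13/10 + 25/(-18)) + (-21/(5 - 11) - 16/(-11 - 3)))**2 = ((-13*1/10 + 25*(-1/18)) + (-21/(-6) - 16/(-14)))**2 = ((-13/10 - 25/18) + (-21*(-1/6) - 16*(-1/14)))**2 = (-121/45 + (7/2 + 8/7))**2 = (-121/45 + 65/14)**2 = (1231/630)**2 = 1515361/396900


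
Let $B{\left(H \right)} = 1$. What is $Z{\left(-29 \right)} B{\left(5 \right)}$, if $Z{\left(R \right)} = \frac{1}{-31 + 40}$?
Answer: $\frac{1}{9} \approx 0.11111$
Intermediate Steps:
$Z{\left(R \right)} = \frac{1}{9}$
$Z{\left(-29 \right)} B{\left(5 \right)} = \frac{1}{9} \cdot 1 = \frac{1}{9}$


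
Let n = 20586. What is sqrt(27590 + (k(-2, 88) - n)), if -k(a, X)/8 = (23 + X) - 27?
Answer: 2*sqrt(1583) ≈ 79.574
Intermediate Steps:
k(a, X) = 32 - 8*X (k(a, X) = -8*((23 + X) - 27) = -8*(-4 + X) = 32 - 8*X)
sqrt(27590 + (k(-2, 88) - n)) = sqrt(27590 + ((32 - 8*88) - 1*20586)) = sqrt(27590 + ((32 - 704) - 20586)) = sqrt(27590 + (-672 - 20586)) = sqrt(27590 - 21258) = sqrt(6332) = 2*sqrt(1583)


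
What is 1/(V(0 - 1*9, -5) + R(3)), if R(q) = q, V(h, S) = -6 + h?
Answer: -1/12 ≈ -0.083333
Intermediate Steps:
1/(V(0 - 1*9, -5) + R(3)) = 1/((-6 + (0 - 1*9)) + 3) = 1/((-6 + (0 - 9)) + 3) = 1/((-6 - 9) + 3) = 1/(-15 + 3) = 1/(-12) = -1/12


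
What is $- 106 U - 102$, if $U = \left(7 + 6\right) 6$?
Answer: $-8370$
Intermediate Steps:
$U = 78$ ($U = 13 \cdot 6 = 78$)
$- 106 U - 102 = \left(-106\right) 78 - 102 = -8268 - 102 = -8370$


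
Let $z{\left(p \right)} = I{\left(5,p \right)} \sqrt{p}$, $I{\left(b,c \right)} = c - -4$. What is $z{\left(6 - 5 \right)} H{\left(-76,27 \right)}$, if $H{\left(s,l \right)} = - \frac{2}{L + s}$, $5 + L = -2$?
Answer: $\frac{10}{83} \approx 0.12048$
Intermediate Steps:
$L = -7$ ($L = -5 - 2 = -7$)
$H{\left(s,l \right)} = - \frac{2}{-7 + s}$
$I{\left(b,c \right)} = 4 + c$ ($I{\left(b,c \right)} = c + 4 = 4 + c$)
$z{\left(p \right)} = \sqrt{p} \left(4 + p\right)$ ($z{\left(p \right)} = \left(4 + p\right) \sqrt{p} = \sqrt{p} \left(4 + p\right)$)
$z{\left(6 - 5 \right)} H{\left(-76,27 \right)} = \sqrt{6 - 5} \left(4 + \left(6 - 5\right)\right) \left(- \frac{2}{-7 - 76}\right) = \sqrt{6 - 5} \left(4 + \left(6 - 5\right)\right) \left(- \frac{2}{-83}\right) = \sqrt{1} \left(4 + 1\right) \left(\left(-2\right) \left(- \frac{1}{83}\right)\right) = 1 \cdot 5 \cdot \frac{2}{83} = 5 \cdot \frac{2}{83} = \frac{10}{83}$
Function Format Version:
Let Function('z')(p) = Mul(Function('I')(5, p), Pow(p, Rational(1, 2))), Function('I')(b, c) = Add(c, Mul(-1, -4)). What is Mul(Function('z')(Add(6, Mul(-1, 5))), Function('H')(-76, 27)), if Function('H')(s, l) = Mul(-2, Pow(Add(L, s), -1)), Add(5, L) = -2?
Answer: Rational(10, 83) ≈ 0.12048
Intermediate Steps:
L = -7 (L = Add(-5, -2) = -7)
Function('H')(s, l) = Mul(-2, Pow(Add(-7, s), -1))
Function('I')(b, c) = Add(4, c) (Function('I')(b, c) = Add(c, 4) = Add(4, c))
Function('z')(p) = Mul(Pow(p, Rational(1, 2)), Add(4, p)) (Function('z')(p) = Mul(Add(4, p), Pow(p, Rational(1, 2))) = Mul(Pow(p, Rational(1, 2)), Add(4, p)))
Mul(Function('z')(Add(6, Mul(-1, 5))), Function('H')(-76, 27)) = Mul(Mul(Pow(Add(6, Mul(-1, 5)), Rational(1, 2)), Add(4, Add(6, Mul(-1, 5)))), Mul(-2, Pow(Add(-7, -76), -1))) = Mul(Mul(Pow(Add(6, -5), Rational(1, 2)), Add(4, Add(6, -5))), Mul(-2, Pow(-83, -1))) = Mul(Mul(Pow(1, Rational(1, 2)), Add(4, 1)), Mul(-2, Rational(-1, 83))) = Mul(Mul(1, 5), Rational(2, 83)) = Mul(5, Rational(2, 83)) = Rational(10, 83)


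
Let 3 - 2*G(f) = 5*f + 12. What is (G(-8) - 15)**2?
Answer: 1/4 ≈ 0.25000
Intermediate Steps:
G(f) = -9/2 - 5*f/2 (G(f) = 3/2 - (5*f + 12)/2 = 3/2 - (12 + 5*f)/2 = 3/2 + (-6 - 5*f/2) = -9/2 - 5*f/2)
(G(-8) - 15)**2 = ((-9/2 - 5/2*(-8)) - 15)**2 = ((-9/2 + 20) - 15)**2 = (31/2 - 15)**2 = (1/2)**2 = 1/4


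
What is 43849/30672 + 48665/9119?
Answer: 1892511911/279697968 ≈ 6.7663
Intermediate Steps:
43849/30672 + 48665/9119 = 1892511911/279697968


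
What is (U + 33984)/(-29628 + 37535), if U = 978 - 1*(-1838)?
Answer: 36800/7907 ≈ 4.6541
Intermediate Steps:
U = 2816 (U = 978 + 1838 = 2816)
(U + 33984)/(-29628 + 37535) = (2816 + 33984)/(-29628 + 37535) = 36800/7907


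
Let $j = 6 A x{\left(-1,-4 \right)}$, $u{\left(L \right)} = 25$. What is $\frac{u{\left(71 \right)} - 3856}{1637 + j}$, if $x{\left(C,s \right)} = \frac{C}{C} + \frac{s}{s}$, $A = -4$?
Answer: $- \frac{3831}{1589} \approx -2.4109$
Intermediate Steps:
$x{\left(C,s \right)} = 2$ ($x{\left(C,s \right)} = 1 + 1 = 2$)
$j = -48$ ($j = 6 \left(-4\right) 2 = \left(-24\right) 2 = -48$)
$\frac{u{\left(71 \right)} - 3856}{1637 + j} = \frac{25 - 3856}{1637 - 48} = - \frac{3831}{1589}$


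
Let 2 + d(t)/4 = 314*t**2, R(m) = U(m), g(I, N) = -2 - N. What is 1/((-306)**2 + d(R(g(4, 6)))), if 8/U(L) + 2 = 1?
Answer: 1/174012 ≈ 5.7467e-6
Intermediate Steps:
U(L) = -8 (U(L) = 8/(-2 + 1) = 8/(-1) = 8*(-1) = -8)
R(m) = -8
d(t) = -8 + 1256*t**2 (d(t) = -8 + 4*(314*t**2) = -8 + 1256*t**2)
1/((-306)**2 + d(R(g(4, 6)))) = 1/((-306)**2 + (-8 + 1256*(-8)**2)) = 1/(93636 + (-8 + 1256*64)) = 1/(93636 + (-8 + 80384)) = 1/(93636 + 80376) = 1/174012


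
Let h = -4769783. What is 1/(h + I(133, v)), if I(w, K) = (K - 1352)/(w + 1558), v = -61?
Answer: -1691/8065704466 ≈ -2.0965e-7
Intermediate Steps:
I(w, K) = (-1352 + K)/(1558 + w)
1/(h + I(133, v)) = 1/(-4769783 + (-1352 - 61)/(1558 + 133)) = 1/(-4769783 - 1413/1691) = 1/(-8065704466/1691) = -1691/8065704466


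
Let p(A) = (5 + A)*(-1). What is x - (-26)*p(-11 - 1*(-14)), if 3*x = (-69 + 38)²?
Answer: 337/3 ≈ 112.33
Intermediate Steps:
p(A) = -5 - A
x = 961/3 (x = (-69 + 38)²/3 = (⅓)*(-31)² = (⅓)*961 = 961/3 ≈ 320.33)
x - (-26)*p(-11 - 1*(-14)) = 961/3 - (-26)*(-5 - (-11 - 1*(-14))) = 961/3 - (-26)*(-5 - (-11 + 14)) = 961/3 - (-26)*(-5 - 1*3) = 961/3 - (-26)*(-5 - 3) = 961/3 - (-26)*(-8) = 961/3 - 1*208 = 961/3 - 208 = 337/3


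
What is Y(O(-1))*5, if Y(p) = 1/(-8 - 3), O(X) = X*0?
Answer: -5/11 ≈ -0.45455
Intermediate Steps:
O(X) = 0
Y(p) = -1/11 (Y(p) = 1/(-11) = -1/11)
Y(O(-1))*5 = -1/11*5 = -5/11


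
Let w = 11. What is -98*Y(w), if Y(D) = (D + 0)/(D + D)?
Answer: -49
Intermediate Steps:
Y(D) = 1/2 (Y(D) = D/((2*D)) = D*(1/(2*D)) = 1/2)
-98*Y(w) = -98*1/2 = -49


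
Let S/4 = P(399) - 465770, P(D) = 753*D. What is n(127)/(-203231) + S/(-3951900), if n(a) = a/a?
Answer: 33597770638/200787147225 ≈ 0.16733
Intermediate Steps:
n(a) = 1
S = -661292 (S = 4*(753*399 - 465770) = 4*(300447 - 465770) = 4*(-165323) = -661292)
n(127)/(-203231) + S/(-3951900) = 1/(-203231) - 661292/(-3951900) = 1*(-1/203231) - 661292*(-1/3951900) = -1/203231 + 165323/987975 = 33597770638/200787147225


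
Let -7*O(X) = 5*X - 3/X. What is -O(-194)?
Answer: -188177/1358 ≈ -138.57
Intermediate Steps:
O(X) = -5*X/7 + 3/(7*X) (O(X) = -(5*X - 3/X)/7 = -(-3/X + 5*X)/7 = -5*X/7 + 3/(7*X))
-O(-194) = -(3 - 5*(-194)**2)/(7*(-194)) = -(-1)*(3 - 5*37636)/(7*194) = -(-1)*(3 - 188180)/(7*194) = -(-1)*(-188177)/(7*194) = -1*188177/1358 = -188177/1358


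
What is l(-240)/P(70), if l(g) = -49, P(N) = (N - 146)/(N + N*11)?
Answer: 10290/19 ≈ 541.58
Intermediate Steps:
P(N) = (-146 + N)/(12*N) (P(N) = (-146 + N)/(N + 11*N) = (-146 + N)/((12*N)) = (-146 + N)*(1/(12*N)) = (-146 + N)/(12*N))
l(-240)/P(70) = -49*840/(-146 + 70) = -49/((1/12)*(1/70)*(-76)) = -49/(-19/210) = -49*(-210/19) = 10290/19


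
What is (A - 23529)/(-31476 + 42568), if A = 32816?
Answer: 9287/11092 ≈ 0.83727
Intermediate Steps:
(A - 23529)/(-31476 + 42568) = (32816 - 23529)/(-31476 + 42568) = 9287/11092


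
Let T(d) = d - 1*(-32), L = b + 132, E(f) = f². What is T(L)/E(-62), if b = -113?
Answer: 51/3844 ≈ 0.013267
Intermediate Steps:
L = 19 (L = -113 + 132 = 19)
T(d) = 32 + d (T(d) = d + 32 = 32 + d)
T(L)/E(-62) = (32 + 19)/((-62)²) = 51/3844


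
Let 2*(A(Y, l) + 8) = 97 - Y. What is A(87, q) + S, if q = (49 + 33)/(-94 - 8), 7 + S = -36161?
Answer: -36171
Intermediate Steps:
S = -36168 (S = -7 - 36161 = -36168)
q = -41/51 (q = 82/(-102) = 82*(-1/102) = -41/51 ≈ -0.80392)
A(Y, l) = 81/2 - Y/2 (A(Y, l) = -8 + (97 - Y)/2 = -8 + (97/2 - Y/2) = 81/2 - Y/2)
A(87, q) + S = (81/2 - ½*87) - 36168 = (81/2 - 87/2) - 36168 = -3 - 36168 = -36171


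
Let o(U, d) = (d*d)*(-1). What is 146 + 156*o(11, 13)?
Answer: -26218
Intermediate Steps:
o(U, d) = -d² (o(U, d) = d²*(-1) = -d²)
146 + 156*o(11, 13) = 146 + 156*(-1*13²) = 146 + 156*(-1*169) = 146 + 156*(-169) = 146 - 26364 = -26218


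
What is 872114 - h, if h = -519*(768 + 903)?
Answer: 1739363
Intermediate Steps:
h = -867249 (h = -519*1671 = -867249)
872114 - h = 872114 - 1*(-867249) = 872114 + 867249 = 1739363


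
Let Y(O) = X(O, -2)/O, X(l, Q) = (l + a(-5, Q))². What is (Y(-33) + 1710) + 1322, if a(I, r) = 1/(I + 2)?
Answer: 890504/297 ≈ 2998.3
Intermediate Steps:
a(I, r) = 1/(2 + I)
X(l, Q) = (-⅓ + l)² (X(l, Q) = (l + 1/(2 - 5))² = (l + 1/(-3))² = (l - ⅓)² = (-⅓ + l)²)
Y(O) = (-1 + 3*O)²/(9*O) (Y(O) = ((-1 + 3*O)²/9)/O = (-1 + 3*O)²/(9*O))
(Y(-33) + 1710) + 1322 = ((⅑)*(-1 + 3*(-33))²/(-33) + 1710) + 1322 = ((⅑)*(-1/33)*(-1 - 99)² + 1710) + 1322 = ((⅑)*(-1/33)*(-100)² + 1710) + 1322 = ((⅑)*(-1/33)*10000 + 1710) + 1322 = (-10000/297 + 1710) + 1322 = 497870/297 + 1322 = 890504/297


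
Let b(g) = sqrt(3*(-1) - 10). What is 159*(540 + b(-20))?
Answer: 85860 + 159*I*sqrt(13) ≈ 85860.0 + 573.28*I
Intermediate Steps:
b(g) = I*sqrt(13) (b(g) = sqrt(-3 - 10) = sqrt(-13) = I*sqrt(13))
159*(540 + b(-20)) = 159*(540 + I*sqrt(13)) = 85860 + 159*I*sqrt(13)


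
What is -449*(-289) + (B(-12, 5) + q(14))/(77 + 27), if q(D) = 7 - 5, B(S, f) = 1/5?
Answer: 67475731/520 ≈ 1.2976e+5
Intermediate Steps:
B(S, f) = 1/5
q(D) = 2
-449*(-289) + (B(-12, 5) + q(14))/(77 + 27) = -449*(-289) + (1/5 + 2)/(77 + 27) = 129761 + (11/5)/104 = 129761 + (11/5)*(1/104) = 129761 + 11/520 = 67475731/520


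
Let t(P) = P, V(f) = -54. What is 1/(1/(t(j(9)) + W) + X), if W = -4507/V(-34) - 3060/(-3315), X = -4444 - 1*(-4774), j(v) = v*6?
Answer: 97147/32059212 ≈ 0.0030302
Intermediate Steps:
j(v) = 6*v
X = 330 (X = -4444 + 4774 = 330)
W = 59239/702 (W = -4507/(-54) - 3060/(-3315) = -4507*(-1/54) - 3060*(-1/3315) = 4507/54 + 12/13 = 59239/702 ≈ 84.386)
1/(1/(t(j(9)) + W) + X) = 1/(1/(6*9 + 59239/702) + 330) = 1/(1/(54 + 59239/702) + 330) = 1/(1/(97147/702) + 330) = 1/(702/97147 + 330) = 1/(32059212/97147) = 97147/32059212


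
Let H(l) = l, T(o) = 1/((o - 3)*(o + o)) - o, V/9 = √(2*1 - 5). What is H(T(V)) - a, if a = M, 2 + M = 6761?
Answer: (-3283417*√3 - 1108080*I)/(162*(I + 3*√3)) ≈ -6759.0 - 15.588*I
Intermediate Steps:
M = 6759 (M = -2 + 6761 = 6759)
a = 6759
V = 9*I*√3 (V = 9*√(2*1 - 5) = 9*√(2 - 5) = 9*√(-3) = 9*(I*√3) = 9*I*√3 ≈ 15.588*I)
T(o) = -o + 1/(2*o*(-3 + o)) (T(o) = 1/((-3 + o)*(2*o)) - o = 1/(2*o*(-3 + o)) - o = -o + 1/(2*o*(-3 + o)))
H(T(V)) - a = (½ - (9*I*√3)³ + 3*(9*I*√3)²)/(((9*I*√3))*(-3 + 9*I*√3)) - 1*6759 = (-I*√3/27)*(½ - (-2187)*I*√3 + 3*(-243))/(-3 + 9*I*√3) - 6759 = (-I*√3/27)*(½ + 2187*I*√3 - 729)/(-3 + 9*I*√3) - 6759 = (-I*√3/27)*(-1457/2 + 2187*I*√3)/(-3 + 9*I*√3) - 6759 = -I*√3*(-1457/2 + 2187*I*√3)/(27*(-3 + 9*I*√3)) - 6759 = -6759 - I*√3*(-1457/2 + 2187*I*√3)/(27*(-3 + 9*I*√3))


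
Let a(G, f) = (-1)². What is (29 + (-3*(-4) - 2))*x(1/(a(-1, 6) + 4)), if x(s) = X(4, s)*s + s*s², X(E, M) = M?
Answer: 234/125 ≈ 1.8720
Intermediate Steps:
a(G, f) = 1
x(s) = s² + s³ (x(s) = s*s + s*s² = s² + s³)
(29 + (-3*(-4) - 2))*x(1/(a(-1, 6) + 4)) = (29 + (-3*(-4) - 2))*((1/(1 + 4))²*(1 + 1/(1 + 4))) = (29 + (12 - 2))*((1/5)²*(1 + 1/5)) = (29 + 10)*((⅕)²*(1 + ⅕)) = 39*((1/25)*(6/5)) = 39*(6/125) = 234/125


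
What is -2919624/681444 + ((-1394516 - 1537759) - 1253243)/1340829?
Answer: -187969796008/25380552141 ≈ -7.4061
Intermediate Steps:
-2919624/681444 + ((-1394516 - 1537759) - 1253243)/1340829 = -2919624*1/681444 + (-2932275 - 1253243)*(1/1340829) = -243302/56787 - 4185518*1/1340829 = -243302/56787 - 4185518/1340829 = -187969796008/25380552141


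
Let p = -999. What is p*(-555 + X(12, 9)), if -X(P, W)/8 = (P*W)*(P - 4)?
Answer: 7459533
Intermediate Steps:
X(P, W) = -8*P*W*(-4 + P) (X(P, W) = -8*P*W*(P - 4) = -8*P*W*(-4 + P))
p*(-555 + X(12, 9)) = -999*(-555 + 8*12*9*(4 - 1*12)) = -999*(-555 + 8*12*9*(4 - 12)) = -999*(-555 + 8*12*9*(-8)) = -999*(-555 - 6912) = -999*(-7467) = 7459533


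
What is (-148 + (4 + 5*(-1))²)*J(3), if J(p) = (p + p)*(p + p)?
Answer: -5292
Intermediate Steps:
J(p) = 4*p² (J(p) = (2*p)*(2*p) = 4*p²)
(-148 + (4 + 5*(-1))²)*J(3) = (-148 + (4 + 5*(-1))²)*(4*3²) = (-148 + (4 - 5)²)*(4*9) = (-148 + (-1)²)*36 = (-148 + 1)*36 = -147*36 = -5292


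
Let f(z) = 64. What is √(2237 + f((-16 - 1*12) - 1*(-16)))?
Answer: √2301 ≈ 47.969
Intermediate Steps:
√(2237 + f((-16 - 1*12) - 1*(-16))) = √(2237 + 64) = √2301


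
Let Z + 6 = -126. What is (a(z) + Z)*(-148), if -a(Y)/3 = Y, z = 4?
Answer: 21312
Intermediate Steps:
Z = -132 (Z = -6 - 126 = -132)
a(Y) = -3*Y
(a(z) + Z)*(-148) = (-3*4 - 132)*(-148) = (-12 - 132)*(-148) = -144*(-148) = 21312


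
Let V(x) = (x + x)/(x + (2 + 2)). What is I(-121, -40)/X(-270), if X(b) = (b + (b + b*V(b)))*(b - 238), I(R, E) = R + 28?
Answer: -4123/24505920 ≈ -0.00016825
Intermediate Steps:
V(x) = 2*x/(4 + x) (V(x) = (2*x)/(x + 4) = (2*x)/(4 + x) = 2*x/(4 + x))
I(R, E) = 28 + R
X(b) = (-238 + b)*(2*b + 2*b**2/(4 + b)) (X(b) = (b + (b + b*(2*b/(4 + b))))*(b - 238) = (b + (b + 2*b**2/(4 + b)))*(-238 + b) = (2*b + 2*b**2/(4 + b))*(-238 + b) = (-238 + b)*(2*b + 2*b**2/(4 + b)))
I(-121, -40)/X(-270) = (28 - 121)/((4*(-270)*(-476 + (-270)**2 - 236*(-270))/(4 - 270))) = -93*133/(540*(-476 + 72900 + 63720)) = -93/(4*(-270)*(-1/266)*136144) = -93/73517760/133 = -93*133/73517760 = -4123/24505920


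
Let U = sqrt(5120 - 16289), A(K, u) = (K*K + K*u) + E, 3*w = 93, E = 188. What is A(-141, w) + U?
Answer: 15698 + 3*I*sqrt(1241) ≈ 15698.0 + 105.68*I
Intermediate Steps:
w = 31 (w = (1/3)*93 = 31)
A(K, u) = 188 + K**2 + K*u (A(K, u) = (K*K + K*u) + 188 = (K**2 + K*u) + 188 = 188 + K**2 + K*u)
U = 3*I*sqrt(1241) (U = sqrt(-11169) = 3*I*sqrt(1241) ≈ 105.68*I)
A(-141, w) + U = (188 + (-141)**2 - 141*31) + 3*I*sqrt(1241) = (188 + 19881 - 4371) + 3*I*sqrt(1241) = 15698 + 3*I*sqrt(1241)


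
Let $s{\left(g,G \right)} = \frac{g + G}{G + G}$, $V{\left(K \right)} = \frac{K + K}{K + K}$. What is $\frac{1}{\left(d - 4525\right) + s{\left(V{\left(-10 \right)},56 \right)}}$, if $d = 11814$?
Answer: $\frac{112}{816425} \approx 0.00013718$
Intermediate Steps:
$V{\left(K \right)} = 1$ ($V{\left(K \right)} = \frac{2 K}{2 K} = 2 K \frac{1}{2 K} = 1$)
$s{\left(g,G \right)} = \frac{G + g}{2 G}$
$\frac{1}{\left(d - 4525\right) + s{\left(V{\left(-10 \right)},56 \right)}} = \frac{1}{\left(11814 - 4525\right) + \frac{56 + 1}{2 \cdot 56}} = \frac{1}{7289 + \frac{1}{2} \cdot \frac{1}{56} \cdot 57} = \frac{1}{7289 + \frac{57}{112}} = \frac{1}{\frac{816425}{112}} = \frac{112}{816425}$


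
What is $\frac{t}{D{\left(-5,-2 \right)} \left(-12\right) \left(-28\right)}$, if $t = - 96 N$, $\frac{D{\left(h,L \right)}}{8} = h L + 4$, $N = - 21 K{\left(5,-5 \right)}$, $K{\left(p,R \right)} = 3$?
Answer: $\frac{9}{56} \approx 0.16071$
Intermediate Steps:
$N = -63$ ($N = \left(-21\right) 3 = -63$)
$D{\left(h,L \right)} = 32 + 8 L h$ ($D{\left(h,L \right)} = 8 \left(h L + 4\right) = 8 \left(L h + 4\right) = 8 \left(4 + L h\right) = 32 + 8 L h$)
$t = 6048$ ($t = \left(-96\right) \left(-63\right) = 6048$)
$\frac{t}{D{\left(-5,-2 \right)} \left(-12\right) \left(-28\right)} = \frac{6048}{\left(32 + 8 \left(-2\right) \left(-5\right)\right) \left(-12\right) \left(-28\right)} = \frac{6048}{\left(32 + 80\right) \left(-12\right) \left(-28\right)} = \frac{6048}{112 \left(-12\right) \left(-28\right)} = \frac{6048}{\left(-1344\right) \left(-28\right)} = \frac{6048}{37632} = 6048 \cdot \frac{1}{37632} = \frac{9}{56}$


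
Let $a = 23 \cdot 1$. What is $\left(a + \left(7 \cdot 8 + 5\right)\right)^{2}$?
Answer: $7056$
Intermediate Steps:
$a = 23$
$\left(a + \left(7 \cdot 8 + 5\right)\right)^{2} = \left(23 + \left(7 \cdot 8 + 5\right)\right)^{2} = \left(23 + \left(56 + 5\right)\right)^{2} = \left(23 + 61\right)^{2} = 84^{2} = 7056$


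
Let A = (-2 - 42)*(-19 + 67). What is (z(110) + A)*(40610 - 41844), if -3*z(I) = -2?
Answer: 7816156/3 ≈ 2.6054e+6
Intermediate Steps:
z(I) = 2/3 (z(I) = -1/3*(-2) = 2/3)
A = -2112 (A = -44*48 = -2112)
(z(110) + A)*(40610 - 41844) = (2/3 - 2112)*(40610 - 41844) = -6334/3*(-1234) = 7816156/3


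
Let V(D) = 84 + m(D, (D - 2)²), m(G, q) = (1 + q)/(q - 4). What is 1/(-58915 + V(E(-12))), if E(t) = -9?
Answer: -117/6883105 ≈ -1.6998e-5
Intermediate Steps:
m(G, q) = (1 + q)/(-4 + q)
V(D) = 84 + (1 + (-2 + D)²)/(-4 + (-2 + D)²) (V(D) = 84 + (1 + (D - 2)²)/(-4 + (D - 2)²) = 84 + (1 + (-2 + D)²)/(-4 + (-2 + D)²))
1/(-58915 + V(E(-12))) = 1/(-58915 + 5*(-67 + 17*(-2 - 9)²)/(-4 + (-2 - 9)²)) = 1/(-58915 + 5*(-67 + 17*(-11)²)/(-4 + (-11)²)) = 1/(-58915 + 5*(-67 + 17*121)/(-4 + 121)) = 1/(-58915 + 5*(-67 + 2057)/117) = 1/(-58915 + 5*(1/117)*1990) = 1/(-58915 + 9950/117) = 1/(-6883105/117) = -117/6883105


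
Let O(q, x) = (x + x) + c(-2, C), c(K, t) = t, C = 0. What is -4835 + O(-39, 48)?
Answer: -4739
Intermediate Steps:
O(q, x) = 2*x (O(q, x) = (x + x) + 0 = 2*x + 0 = 2*x)
-4835 + O(-39, 48) = -4835 + 2*48 = -4835 + 96 = -4739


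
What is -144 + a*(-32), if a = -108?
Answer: 3312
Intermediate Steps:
-144 + a*(-32) = -144 - 108*(-32) = -144 + 3456 = 3312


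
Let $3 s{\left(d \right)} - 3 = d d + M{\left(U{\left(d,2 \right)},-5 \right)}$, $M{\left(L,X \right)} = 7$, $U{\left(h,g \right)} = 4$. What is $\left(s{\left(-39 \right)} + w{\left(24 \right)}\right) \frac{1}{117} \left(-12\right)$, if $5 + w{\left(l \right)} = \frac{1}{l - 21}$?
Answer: $- \frac{6068}{117} \approx -51.863$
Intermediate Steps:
$s{\left(d \right)} = \frac{10}{3} + \frac{d^{2}}{3}$ ($s{\left(d \right)} = 1 + \frac{d d + 7}{3} = 1 + \frac{d^{2} + 7}{3} = 1 + \frac{7 + d^{2}}{3} = 1 + \left(\frac{7}{3} + \frac{d^{2}}{3}\right) = \frac{10}{3} + \frac{d^{2}}{3}$)
$w{\left(l \right)} = -5 + \frac{1}{-21 + l}$ ($w{\left(l \right)} = -5 + \frac{1}{l - 21} = -5 + \frac{1}{-21 + l}$)
$\left(s{\left(-39 \right)} + w{\left(24 \right)}\right) \frac{1}{117} \left(-12\right) = \left(\left(\frac{10}{3} + \frac{\left(-39\right)^{2}}{3}\right) + \frac{106 - 120}{-21 + 24}\right) \frac{1}{117} \left(-12\right) = \left(\left(\frac{10}{3} + \frac{1}{3} \cdot 1521\right) + \frac{106 - 120}{3}\right) \frac{1}{117} \left(-12\right) = \left(\left(\frac{10}{3} + 507\right) + \frac{1}{3} \left(-14\right)\right) \left(- \frac{4}{39}\right) = \left(\frac{1531}{3} - \frac{14}{3}\right) \left(- \frac{4}{39}\right) = \frac{1517}{3} \left(- \frac{4}{39}\right) = - \frac{6068}{117}$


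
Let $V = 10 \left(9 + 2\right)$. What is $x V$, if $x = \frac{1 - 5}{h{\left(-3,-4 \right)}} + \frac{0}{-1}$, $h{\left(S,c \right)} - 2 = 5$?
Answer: $- \frac{440}{7} \approx -62.857$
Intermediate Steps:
$h{\left(S,c \right)} = 7$ ($h{\left(S,c \right)} = 2 + 5 = 7$)
$V = 110$ ($V = 10 \cdot 11 = 110$)
$x = - \frac{4}{7}$ ($x = \frac{1 - 5}{7} + \frac{0}{-1} = \left(-4\right) \frac{1}{7} + 0 \left(-1\right) = - \frac{4}{7} + 0 = - \frac{4}{7} \approx -0.57143$)
$x V = \left(- \frac{4}{7}\right) 110 = - \frac{440}{7}$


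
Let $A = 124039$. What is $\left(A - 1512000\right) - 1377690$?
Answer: $-2765651$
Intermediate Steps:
$\left(A - 1512000\right) - 1377690 = \left(124039 - 1512000\right) - 1377690 = -1387961 - 1377690 = -2765651$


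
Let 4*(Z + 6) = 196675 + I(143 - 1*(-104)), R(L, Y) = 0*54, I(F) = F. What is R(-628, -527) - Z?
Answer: -98449/2 ≈ -49225.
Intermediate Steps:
R(L, Y) = 0
Z = 98449/2 (Z = -6 + (196675 + (143 - 1*(-104)))/4 = -6 + (196675 + (143 + 104))/4 = -6 + (196675 + 247)/4 = -6 + (¼)*196922 = -6 + 98461/2 = 98449/2 ≈ 49225.)
R(-628, -527) - Z = 0 - 1*98449/2 = 0 - 98449/2 = -98449/2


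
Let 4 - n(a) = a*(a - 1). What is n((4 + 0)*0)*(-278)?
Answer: -1112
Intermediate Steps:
n(a) = 4 - a*(-1 + a) (n(a) = 4 - a*(a - 1) = 4 - a*(-1 + a))
n((4 + 0)*0)*(-278) = (4 + (4 + 0)*0 - ((4 + 0)*0)**2)*(-278) = (4 + 4*0 - (4*0)**2)*(-278) = (4 + 0 - 1*0**2)*(-278) = (4 + 0 - 1*0)*(-278) = (4 + 0 + 0)*(-278) = 4*(-278) = -1112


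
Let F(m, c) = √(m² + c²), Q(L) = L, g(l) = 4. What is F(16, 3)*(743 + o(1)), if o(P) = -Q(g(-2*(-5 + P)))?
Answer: 739*√265 ≈ 12030.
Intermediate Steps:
F(m, c) = √(c² + m²)
o(P) = -4 (o(P) = -1*4 = -4)
F(16, 3)*(743 + o(1)) = √(3² + 16²)*(743 - 4) = √(9 + 256)*739 = √265*739 = 739*√265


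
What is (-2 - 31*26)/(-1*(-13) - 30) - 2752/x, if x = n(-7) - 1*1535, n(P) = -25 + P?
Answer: 1312920/26639 ≈ 49.286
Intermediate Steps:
x = -1567 (x = (-25 - 7) - 1*1535 = -32 - 1535 = -1567)
(-2 - 31*26)/(-1*(-13) - 30) - 2752/x = (-2 - 31*26)/(-1*(-13) - 30) - 2752/(-1567) = (-2 - 806)/(13 - 30) - 2752*(-1/1567) = -808/(-17) + 2752/1567 = -808*(-1/17) + 2752/1567 = 808/17 + 2752/1567 = 1312920/26639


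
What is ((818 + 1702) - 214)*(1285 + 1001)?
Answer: 5271516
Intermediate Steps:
((818 + 1702) - 214)*(1285 + 1001) = (2520 - 214)*2286 = 2306*2286 = 5271516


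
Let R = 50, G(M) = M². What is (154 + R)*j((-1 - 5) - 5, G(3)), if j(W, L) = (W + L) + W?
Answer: -2652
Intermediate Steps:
j(W, L) = L + 2*W (j(W, L) = (L + W) + W = L + 2*W)
(154 + R)*j((-1 - 5) - 5, G(3)) = (154 + 50)*(3² + 2*((-1 - 5) - 5)) = 204*(9 + 2*(-6 - 5)) = 204*(9 + 2*(-11)) = 204*(9 - 22) = 204*(-13) = -2652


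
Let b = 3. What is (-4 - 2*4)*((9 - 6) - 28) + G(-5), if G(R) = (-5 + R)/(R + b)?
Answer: 305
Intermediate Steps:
G(R) = (-5 + R)/(3 + R) (G(R) = (-5 + R)/(R + 3) = (-5 + R)/(3 + R))
(-4 - 2*4)*((9 - 6) - 28) + G(-5) = (-4 - 2*4)*((9 - 6) - 28) + (-5 - 5)/(3 - 5) = (-4 - 8)*(3 - 28) - 10/(-2) = -12*(-25) - ½*(-10) = 300 + 5 = 305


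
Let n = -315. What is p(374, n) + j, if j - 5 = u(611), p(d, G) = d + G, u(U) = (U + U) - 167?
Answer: 1119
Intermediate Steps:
u(U) = -167 + 2*U (u(U) = 2*U - 167 = -167 + 2*U)
p(d, G) = G + d
j = 1060 (j = 5 + (-167 + 2*611) = 5 + (-167 + 1222) = 5 + 1055 = 1060)
p(374, n) + j = (-315 + 374) + 1060 = 59 + 1060 = 1119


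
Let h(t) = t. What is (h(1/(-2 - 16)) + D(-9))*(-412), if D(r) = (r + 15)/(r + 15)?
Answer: -3502/9 ≈ -389.11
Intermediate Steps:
D(r) = 1 (D(r) = (15 + r)/(15 + r) = 1)
(h(1/(-2 - 16)) + D(-9))*(-412) = (1/(-2 - 16) + 1)*(-412) = (1/(-18) + 1)*(-412) = (-1/18 + 1)*(-412) = (17/18)*(-412) = -3502/9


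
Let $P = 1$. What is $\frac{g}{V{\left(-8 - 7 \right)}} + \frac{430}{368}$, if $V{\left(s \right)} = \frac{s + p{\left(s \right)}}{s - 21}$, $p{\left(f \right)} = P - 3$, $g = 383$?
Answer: $\frac{2540647}{3128} \approx 812.23$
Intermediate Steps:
$p{\left(f \right)} = -2$ ($p{\left(f \right)} = 1 - 3 = -2$)
$V{\left(s \right)} = \frac{-2 + s}{-21 + s}$ ($V{\left(s \right)} = \frac{s - 2}{s - 21} = \frac{-2 + s}{-21 + s}$)
$\frac{g}{V{\left(-8 - 7 \right)}} + \frac{430}{368} = \frac{383}{\frac{1}{-21 - 15} \left(-2 - 15\right)} + \frac{430}{368} = \frac{383}{\frac{1}{-21 - 15} \left(-2 - 15\right)} + 430 \cdot \frac{1}{368} = \frac{383}{\frac{1}{-21 - 15} \left(-2 - 15\right)} + \frac{215}{184} = \frac{383}{\frac{1}{-36} \left(-17\right)} + \frac{215}{184} = \frac{383}{\left(- \frac{1}{36}\right) \left(-17\right)} + \frac{215}{184} = \frac{383}{\frac{17}{36}} + \frac{215}{184} = 383 \cdot \frac{36}{17} + \frac{215}{184} = \frac{13788}{17} + \frac{215}{184} = \frac{2540647}{3128}$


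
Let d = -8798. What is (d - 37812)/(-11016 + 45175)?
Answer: -46610/34159 ≈ -1.3645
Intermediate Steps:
(d - 37812)/(-11016 + 45175) = (-8798 - 37812)/(-11016 + 45175) = -46610/34159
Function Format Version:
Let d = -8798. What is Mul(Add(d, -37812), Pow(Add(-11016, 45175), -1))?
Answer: Rational(-46610, 34159) ≈ -1.3645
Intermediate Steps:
Mul(Add(d, -37812), Pow(Add(-11016, 45175), -1)) = Mul(Add(-8798, -37812), Pow(Add(-11016, 45175), -1)) = Mul(-46610, Pow(34159, -1)) = Mul(-46610, Rational(1, 34159)) = Rational(-46610, 34159)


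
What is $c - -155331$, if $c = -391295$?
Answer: $-235964$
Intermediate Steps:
$c - -155331 = -391295 - -155331 = -391295 + 155331 = -235964$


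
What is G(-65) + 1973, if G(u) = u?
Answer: 1908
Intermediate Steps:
G(-65) + 1973 = -65 + 1973 = 1908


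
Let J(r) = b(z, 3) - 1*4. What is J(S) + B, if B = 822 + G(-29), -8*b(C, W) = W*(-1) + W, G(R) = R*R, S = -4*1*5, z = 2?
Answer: 1659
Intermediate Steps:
S = -20 (S = -4*5 = -20)
G(R) = R**2
b(C, W) = 0 (b(C, W) = -(W*(-1) + W)/8 = -(-W + W)/8 = -1/8*0 = 0)
B = 1663 (B = 822 + (-29)**2 = 822 + 841 = 1663)
J(r) = -4 (J(r) = 0 - 1*4 = 0 - 4 = -4)
J(S) + B = -4 + 1663 = 1659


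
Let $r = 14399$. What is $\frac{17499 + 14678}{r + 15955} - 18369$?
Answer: $- \frac{557540449}{30354} \approx -18368.0$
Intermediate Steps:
$\frac{17499 + 14678}{r + 15955} - 18369 = \frac{17499 + 14678}{14399 + 15955} - 18369 = \frac{32177}{30354} - 18369 = - \frac{557540449}{30354}$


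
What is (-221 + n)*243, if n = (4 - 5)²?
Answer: -53460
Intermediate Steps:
n = 1 (n = (-1)² = 1)
(-221 + n)*243 = (-221 + 1)*243 = -220*243 = -53460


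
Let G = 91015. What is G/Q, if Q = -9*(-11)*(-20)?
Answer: -18203/396 ≈ -45.967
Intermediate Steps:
Q = -1980 (Q = 99*(-20) = -1980)
G/Q = 91015/(-1980) = 91015*(-1/1980) = -18203/396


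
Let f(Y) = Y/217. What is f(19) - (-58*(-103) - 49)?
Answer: -1285706/217 ≈ -5924.9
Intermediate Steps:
f(Y) = Y/217 (f(Y) = Y*(1/217) = Y/217)
f(19) - (-58*(-103) - 49) = (1/217)*19 - (-58*(-103) - 49) = 19/217 - (5974 - 49) = 19/217 - 1*5925 = 19/217 - 5925 = -1285706/217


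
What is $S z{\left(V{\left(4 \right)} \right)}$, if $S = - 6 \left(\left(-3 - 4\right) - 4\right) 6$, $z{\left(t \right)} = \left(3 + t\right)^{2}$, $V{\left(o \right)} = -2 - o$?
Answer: $3564$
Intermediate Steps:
$S = 396$ ($S = - 6 \left(-7 - 4\right) 6 = \left(-6\right) \left(-11\right) 6 = 66 \cdot 6 = 396$)
$S z{\left(V{\left(4 \right)} \right)} = 396 \left(3 - 6\right)^{2} = 396 \left(-3\right)^{2} = 396 \cdot 9 = 3564$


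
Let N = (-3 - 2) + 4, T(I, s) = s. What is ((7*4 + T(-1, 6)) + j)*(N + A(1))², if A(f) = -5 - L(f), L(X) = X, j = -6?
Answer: 1372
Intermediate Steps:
N = -1 (N = -5 + 4 = -1)
A(f) = -5 - f
((7*4 + T(-1, 6)) + j)*(N + A(1))² = ((7*4 + 6) - 6)*(-1 + (-5 - 1*1))² = ((28 + 6) - 6)*(-1 + (-5 - 1))² = (34 - 6)*(-1 - 6)² = 28*(-7)² = 28*49 = 1372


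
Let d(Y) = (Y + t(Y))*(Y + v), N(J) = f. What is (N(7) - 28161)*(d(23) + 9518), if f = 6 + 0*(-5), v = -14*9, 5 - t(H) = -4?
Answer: -175180410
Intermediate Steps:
t(H) = 9 (t(H) = 5 - 1*(-4) = 5 + 4 = 9)
v = -126
f = 6 (f = 6 + 0 = 6)
N(J) = 6
d(Y) = (-126 + Y)*(9 + Y) (d(Y) = (Y + 9)*(Y - 126) = (9 + Y)*(-126 + Y) = (-126 + Y)*(9 + Y))
(N(7) - 28161)*(d(23) + 9518) = (6 - 28161)*((-1134 + 23² - 117*23) + 9518) = -28155*((-1134 + 529 - 2691) + 9518) = -28155*(-3296 + 9518) = -28155*6222 = -175180410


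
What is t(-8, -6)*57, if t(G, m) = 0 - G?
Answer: 456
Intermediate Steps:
t(G, m) = -G
t(-8, -6)*57 = -1*(-8)*57 = 8*57 = 456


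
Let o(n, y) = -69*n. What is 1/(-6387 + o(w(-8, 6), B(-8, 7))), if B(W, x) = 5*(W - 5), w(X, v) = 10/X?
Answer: -4/25203 ≈ -0.00015871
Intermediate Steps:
B(W, x) = -25 + 5*W (B(W, x) = 5*(-5 + W) = -25 + 5*W)
1/(-6387 + o(w(-8, 6), B(-8, 7))) = 1/(-6387 - 690/(-8)) = 1/(-6387 - 690*(-1)/8) = 1/(-6387 - 69*(-5/4)) = 1/(-6387 + 345/4) = 1/(-25203/4) = -4/25203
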